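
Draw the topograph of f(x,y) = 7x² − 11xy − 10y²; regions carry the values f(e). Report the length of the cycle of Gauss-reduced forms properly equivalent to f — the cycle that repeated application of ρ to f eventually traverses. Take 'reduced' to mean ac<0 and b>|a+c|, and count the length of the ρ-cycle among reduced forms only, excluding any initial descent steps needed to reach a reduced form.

D = 401, ⌊√D⌋ = 20
descent: ρ → (-10,11,7)  [lands on river]
river: ρ → (7,17,-4)
river: ρ → (-4,15,11)
river: ρ → (11,7,-8)
river: ρ → (-8,9,10)
river: ρ → (10,11,-7)
river: ρ → (-7,17,4)
river: ρ → (4,15,-11)
river: ρ → (-11,7,8)
river: ρ → (8,9,-10)
ρ-cycle length = 10 (tail of 1 descent step not counted)

10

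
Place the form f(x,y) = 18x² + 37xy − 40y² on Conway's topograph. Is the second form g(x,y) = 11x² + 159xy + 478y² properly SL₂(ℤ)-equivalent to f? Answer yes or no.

D₁ = 4249, D₂ = 4249
river cycle of f (length 104): (-40, 43, 15), (15, 47, -34), (-34, 21, 28), (28, 35, -27), (-27, 19, 36), (36, 53, -10), (-10, 47, 51), (51, 55, -6), (-6, 65, 1), (1, 65, -6), … (94 more)
river cycle of g (length 104): (11, 49, -42), (-42, 35, 18), (18, 37, -40), (-40, 43, 15), (15, 47, -34), (-34, 21, 28), (28, 35, -27), (-27, 19, 36), (36, 53, -10), (-10, 47, 51), … (94 more)
cycles coincide ⇒ equivalent

yes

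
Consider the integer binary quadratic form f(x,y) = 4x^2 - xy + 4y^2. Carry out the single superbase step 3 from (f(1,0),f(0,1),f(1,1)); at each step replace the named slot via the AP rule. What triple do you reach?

start (4,4,7) = (f(1,0),f(0,1),f(1,1))
replace slot 3: 2·(4+4) − 7 = 9 → (4,4,9)

4,4,9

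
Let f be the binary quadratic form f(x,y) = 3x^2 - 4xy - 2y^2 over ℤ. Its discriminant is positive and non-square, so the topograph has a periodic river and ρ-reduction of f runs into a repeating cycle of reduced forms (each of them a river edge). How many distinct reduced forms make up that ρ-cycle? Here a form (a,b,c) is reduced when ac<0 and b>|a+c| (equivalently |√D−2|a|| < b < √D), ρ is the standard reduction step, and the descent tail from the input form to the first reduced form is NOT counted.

D = 40, ⌊√D⌋ = 6
descent: ρ → (-2,4,3)  [lands on river]
river: ρ → (3,2,-3)
river: ρ → (-3,4,2)
river: ρ → (2,4,-3)
river: ρ → (-3,2,3)
river: ρ → (3,4,-2)
ρ-cycle length = 6 (tail of 1 descent step not counted)

6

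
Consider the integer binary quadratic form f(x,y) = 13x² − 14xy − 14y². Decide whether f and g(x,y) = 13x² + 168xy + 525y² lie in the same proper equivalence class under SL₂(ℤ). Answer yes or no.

D₁ = 924, D₂ = 924
river cycle of f (length 8): (-14, 14, 13), (13, 12, -15), (-15, 18, 10), (10, 22, -11), (-11, 22, 10), (10, 18, -15), (-15, 12, 13), (13, 14, -14)
river cycle of g (length 8): (13, 12, -15), (-15, 18, 10), (10, 22, -11), (-11, 22, 10), (10, 18, -15), (-15, 12, 13), (13, 14, -14), (-14, 14, 13)
cycles coincide ⇒ equivalent

yes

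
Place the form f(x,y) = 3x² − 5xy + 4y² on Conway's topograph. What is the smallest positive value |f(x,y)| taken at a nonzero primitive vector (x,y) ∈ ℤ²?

translate: b→1 (≡-5 mod 6), so (3,-5,4)→(3,1,2)
flip: (3,1,2)→(2,-1,3)
reduced (well bottom): (2,-1,3) with a≤c, −a<b≤a
well minimum = a = 2

2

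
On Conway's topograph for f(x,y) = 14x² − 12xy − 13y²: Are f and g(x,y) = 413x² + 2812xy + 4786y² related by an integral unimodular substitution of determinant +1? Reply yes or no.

D₁ = 872, D₂ = 872
river cycle of f (length 14): (-13, 12, 14), (14, 16, -11), (-11, 28, 2), (2, 28, -11), (-11, 16, 14), (14, 12, -13), (-13, 14, 13), (13, 12, -14), (-14, 16, 11), (11, 28, -2), … (4 more)
river cycle of g (length 14): (13, 14, -13), (-13, 12, 14), (14, 16, -11), (-11, 28, 2), (2, 28, -11), (-11, 16, 14), (14, 12, -13), (-13, 14, 13), (13, 12, -14), (-14, 16, 11), … (4 more)
cycles coincide ⇒ equivalent

yes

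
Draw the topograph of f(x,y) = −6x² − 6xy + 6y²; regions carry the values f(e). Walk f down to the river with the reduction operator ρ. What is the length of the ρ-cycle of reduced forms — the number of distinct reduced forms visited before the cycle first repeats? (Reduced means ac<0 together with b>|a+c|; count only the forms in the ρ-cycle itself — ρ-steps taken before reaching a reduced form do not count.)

D = 180, ⌊√D⌋ = 13
descent: ρ → (6,6,-6)  [lands on river]
river: ρ → (-6,6,6)
ρ-cycle length = 2 (tail of 1 descent step not counted)

2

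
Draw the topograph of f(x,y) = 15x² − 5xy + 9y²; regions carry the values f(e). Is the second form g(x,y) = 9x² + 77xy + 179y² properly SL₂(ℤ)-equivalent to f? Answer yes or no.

D₁ = -515, D₂ = -515
f: flip: (15,-5,9)→(9,5,15)
f: reduced (well bottom): (9,5,15) with a≤c, −a<b≤a
g: translate: b→5 (≡77 mod 18), so (9,77,179)→(9,5,15)
g: reduced (well bottom): (9,5,15) with a≤c, −a<b≤a
reduced forms (9, 5, 15) vs (9, 5, 15) ⇒ equivalent

yes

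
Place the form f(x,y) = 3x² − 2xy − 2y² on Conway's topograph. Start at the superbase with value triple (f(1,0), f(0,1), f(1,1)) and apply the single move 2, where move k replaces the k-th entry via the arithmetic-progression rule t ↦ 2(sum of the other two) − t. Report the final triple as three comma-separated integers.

start (3,-2,-1) = (f(1,0),f(0,1),f(1,1))
replace slot 2: 2·(3+(-1)) − (-2) = 6 → (3,6,-1)

3,6,-1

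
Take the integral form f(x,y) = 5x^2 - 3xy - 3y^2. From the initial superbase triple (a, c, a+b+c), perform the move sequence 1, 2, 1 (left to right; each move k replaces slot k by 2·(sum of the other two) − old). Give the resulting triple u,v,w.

start (5,-3,-1) = (f(1,0),f(0,1),f(1,1))
replace slot 1: 2·((-3)+(-1)) − 5 = -13 → (-13,-3,-1)
replace slot 2: 2·((-13)+(-1)) − (-3) = -25 → (-13,-25,-1)
replace slot 1: 2·((-25)+(-1)) − (-13) = -39 → (-39,-25,-1)

-39,-25,-1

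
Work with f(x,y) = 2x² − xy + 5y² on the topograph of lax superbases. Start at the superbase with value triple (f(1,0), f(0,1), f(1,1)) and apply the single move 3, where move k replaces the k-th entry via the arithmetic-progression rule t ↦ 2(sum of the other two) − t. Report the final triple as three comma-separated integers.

start (2,5,6) = (f(1,0),f(0,1),f(1,1))
replace slot 3: 2·(2+5) − 6 = 8 → (2,5,8)

2,5,8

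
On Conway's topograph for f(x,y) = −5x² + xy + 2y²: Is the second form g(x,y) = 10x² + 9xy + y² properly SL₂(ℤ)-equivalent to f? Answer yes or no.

D₁ = 41, D₂ = 41
river cycle of f (length 10): (2, 3, -4), (-4, 5, 1), (1, 5, -4), (-4, 3, 2), (2, 5, -2), (-2, 3, 4), (4, 5, -1), (-1, 5, 4), (4, 3, -2), (-2, 5, 2)
river cycle of g (length 10): (1, 5, -4), (-4, 3, 2), (2, 5, -2), (-2, 3, 4), (4, 5, -1), (-1, 5, 4), (4, 3, -2), (-2, 5, 2), (2, 3, -4), (-4, 5, 1)
cycles coincide ⇒ equivalent

yes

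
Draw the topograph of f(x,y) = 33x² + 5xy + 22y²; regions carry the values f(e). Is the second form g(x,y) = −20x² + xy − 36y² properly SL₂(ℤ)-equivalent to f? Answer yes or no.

D₁ = -2879, D₂ = -2879
f: flip: (33,5,22)→(22,-5,33)
f: reduced (well bottom): (22,-5,33) with a≤c, −a<b≤a
g is negative-definite; reduce −g:
−g: reduced (well bottom): (20,-1,36) with a≤c, −a<b≤a
flip sign back: reduced form of g is (-20,1,-36)
reduced forms (22, -5, 33) vs (-20, 1, -36) ⇒ inequivalent

no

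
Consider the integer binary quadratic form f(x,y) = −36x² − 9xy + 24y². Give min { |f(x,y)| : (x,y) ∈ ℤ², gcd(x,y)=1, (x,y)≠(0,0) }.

descent: ρ → (24,57,-3)  [lands on river]
river: ρ → (-3,57,24)
river: ρ → (24,39,-21)
river: ρ → (-21,45,18)
river: ρ → (18,27,-39)
river: ρ → (-39,51,6)
river: ρ → (6,57,-12)
river: ρ → (-12,39,42)
river: ρ → (42,45,-9)
river: ρ → (-9,45,42)
river: ρ → (42,39,-12)
river: ρ → (-12,57,6)
river: ρ → (6,51,-39)
river: ρ → (-39,27,18)
river: ρ → (18,45,-21)
river: ρ → (-21,39,24)
closes: descent 1, river 16
min |a| on river = 3

3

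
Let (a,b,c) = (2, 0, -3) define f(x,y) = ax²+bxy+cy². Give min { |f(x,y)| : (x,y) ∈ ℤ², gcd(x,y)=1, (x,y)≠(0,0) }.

descent: ρ → (-3,0,2)
descent: ρ → (2,4,-1)  [lands on river]
river: ρ → (-1,4,2)
closes: descent 2, river 2
min |a| on river = 1

1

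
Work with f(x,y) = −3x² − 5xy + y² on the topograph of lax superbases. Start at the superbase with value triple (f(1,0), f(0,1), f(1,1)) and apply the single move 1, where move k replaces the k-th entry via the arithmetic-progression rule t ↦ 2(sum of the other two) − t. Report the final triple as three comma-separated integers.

start (-3,1,-7) = (f(1,0),f(0,1),f(1,1))
replace slot 1: 2·(1+(-7)) − (-3) = -9 → (-9,1,-7)

-9,1,-7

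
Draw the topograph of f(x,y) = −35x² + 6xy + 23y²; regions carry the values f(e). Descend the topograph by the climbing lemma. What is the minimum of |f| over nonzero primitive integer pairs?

descent: ρ → (23,40,-18)  [lands on river]
river: ρ → (-18,32,31)
river: ρ → (31,30,-19)
river: ρ → (-19,46,15)
river: ρ → (15,44,-22)
river: ρ → (-22,44,15)
river: ρ → (15,46,-19)
river: ρ → (-19,30,31)
river: ρ → (31,32,-18)
river: ρ → (-18,40,23)
river: ρ → (23,52,-6)
river: ρ → (-6,56,5)
river: ρ → (5,54,-17)
river: ρ → (-17,48,14)
river: ρ → (14,36,-35)
river: ρ → (-35,34,15)
river: ρ → (15,56,-2)
river: ρ → (-2,56,15)
river: ρ → (15,34,-35)
river: ρ → (-35,36,14)
river: ρ → (14,48,-17)
river: ρ → (-17,54,5)
river: ρ → (5,56,-6)
river: ρ → (-6,52,23)
closes: descent 1, river 24
min |a| on river = 2

2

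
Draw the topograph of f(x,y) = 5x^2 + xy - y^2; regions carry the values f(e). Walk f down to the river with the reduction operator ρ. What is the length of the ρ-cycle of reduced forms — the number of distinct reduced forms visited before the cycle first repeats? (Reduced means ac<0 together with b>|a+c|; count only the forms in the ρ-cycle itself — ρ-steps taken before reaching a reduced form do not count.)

D = 21, ⌊√D⌋ = 4
descent: ρ → (-1,3,3)  [lands on river]
river: ρ → (3,3,-1)
ρ-cycle length = 2 (tail of 1 descent step not counted)

2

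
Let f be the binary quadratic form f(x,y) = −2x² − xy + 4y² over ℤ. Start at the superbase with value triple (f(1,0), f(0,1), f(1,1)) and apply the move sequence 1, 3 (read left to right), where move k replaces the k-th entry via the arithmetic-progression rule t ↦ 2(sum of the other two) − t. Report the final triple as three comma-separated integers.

start (-2,4,1) = (f(1,0),f(0,1),f(1,1))
replace slot 1: 2·(4+1) − (-2) = 12 → (12,4,1)
replace slot 3: 2·(12+4) − 1 = 31 → (12,4,31)

12,4,31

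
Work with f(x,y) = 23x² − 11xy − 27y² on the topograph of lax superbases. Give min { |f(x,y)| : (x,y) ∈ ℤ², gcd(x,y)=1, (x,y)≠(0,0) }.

descent: ρ → (-27,11,23)  [lands on river]
river: ρ → (23,35,-15)
river: ρ → (-15,25,33)
river: ρ → (33,41,-7)
river: ρ → (-7,43,27)
river: ρ → (27,11,-23)
river: ρ → (-23,35,15)
river: ρ → (15,25,-33)
river: ρ → (-33,41,7)
river: ρ → (7,43,-27)
closes: descent 1, river 10
min |a| on river = 7

7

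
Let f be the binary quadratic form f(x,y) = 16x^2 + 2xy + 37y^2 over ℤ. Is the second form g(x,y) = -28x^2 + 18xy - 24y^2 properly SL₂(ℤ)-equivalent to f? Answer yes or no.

D₁ = -2364, D₂ = -2364
f: reduced (well bottom): (16,2,37) with a≤c, −a<b≤a
g is negative-definite; reduce −g:
−g: flip: (28,-18,24)→(24,18,28)
−g: reduced (well bottom): (24,18,28) with a≤c, −a<b≤a
flip sign back: reduced form of g is (-24,-18,-28)
reduced forms (16, 2, 37) vs (-24, -18, -28) ⇒ inequivalent

no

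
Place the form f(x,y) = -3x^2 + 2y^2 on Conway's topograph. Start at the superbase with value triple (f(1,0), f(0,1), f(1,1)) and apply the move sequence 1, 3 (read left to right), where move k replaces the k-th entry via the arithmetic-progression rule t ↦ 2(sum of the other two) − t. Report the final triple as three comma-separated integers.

start (-3,2,-1) = (f(1,0),f(0,1),f(1,1))
replace slot 1: 2·(2+(-1)) − (-3) = 5 → (5,2,-1)
replace slot 3: 2·(5+2) − (-1) = 15 → (5,2,15)

5,2,15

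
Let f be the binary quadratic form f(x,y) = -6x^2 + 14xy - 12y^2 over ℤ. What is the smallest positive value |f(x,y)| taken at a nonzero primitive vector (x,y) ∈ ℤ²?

translate: b→-2 (≡-14 mod 12), so (6,-14,12)→(6,-2,4)
flip: (6,-2,4)→(4,2,6)
reduced (well bottom): (4,2,6) with a≤c, −a<b≤a
well minimum |f| = |-4| = 4 (negative-definite)

4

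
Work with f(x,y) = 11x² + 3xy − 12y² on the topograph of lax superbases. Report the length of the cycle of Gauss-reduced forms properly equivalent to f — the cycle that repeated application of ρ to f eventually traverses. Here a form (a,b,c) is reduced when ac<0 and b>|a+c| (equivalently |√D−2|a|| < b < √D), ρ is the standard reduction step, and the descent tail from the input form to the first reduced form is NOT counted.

D = 537, ⌊√D⌋ = 23
river: ρ → (-12,21,2)
river: ρ → (2,23,-1)
river: ρ → (-1,23,2)
river: ρ → (2,21,-12)
river: ρ → (-12,3,11)
river: ρ → (11,19,-4)
river: ρ → (-4,21,6)
river: ρ → (6,15,-13)
river: ρ → (-13,11,8)
river: ρ → (8,21,-3)
river: ρ → (-3,21,8)
river: ρ → (8,11,-13)
river: ρ → (-13,15,6)
river: ρ → (6,21,-4)
river: ρ → (-4,19,11)
river: ρ → (11,3,-12)
ρ-cycle length = 16 (tail of 0 descent steps not counted)

16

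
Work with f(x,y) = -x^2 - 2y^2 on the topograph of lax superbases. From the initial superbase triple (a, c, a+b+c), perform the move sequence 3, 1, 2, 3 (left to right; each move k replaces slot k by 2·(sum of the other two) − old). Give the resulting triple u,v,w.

start (-1,-2,-3) = (f(1,0),f(0,1),f(1,1))
replace slot 3: 2·((-1)+(-2)) − (-3) = -3 → (-1,-2,-3)
replace slot 1: 2·((-2)+(-3)) − (-1) = -9 → (-9,-2,-3)
replace slot 2: 2·((-9)+(-3)) − (-2) = -22 → (-9,-22,-3)
replace slot 3: 2·((-9)+(-22)) − (-3) = -59 → (-9,-22,-59)

-9,-22,-59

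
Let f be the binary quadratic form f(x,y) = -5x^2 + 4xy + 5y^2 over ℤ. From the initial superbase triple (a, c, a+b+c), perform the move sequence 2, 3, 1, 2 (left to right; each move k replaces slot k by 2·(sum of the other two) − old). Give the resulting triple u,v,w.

start (-5,5,4) = (f(1,0),f(0,1),f(1,1))
replace slot 2: 2·((-5)+4) − 5 = -7 → (-5,-7,4)
replace slot 3: 2·((-5)+(-7)) − 4 = -28 → (-5,-7,-28)
replace slot 1: 2·((-7)+(-28)) − (-5) = -65 → (-65,-7,-28)
replace slot 2: 2·((-65)+(-28)) − (-7) = -179 → (-65,-179,-28)

-65,-179,-28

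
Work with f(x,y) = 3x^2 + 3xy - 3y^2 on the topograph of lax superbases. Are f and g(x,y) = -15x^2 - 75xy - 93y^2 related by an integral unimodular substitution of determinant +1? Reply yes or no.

D₁ = 45, D₂ = 45
river cycle of f (length 2): (-3, 3, 3), (3, 3, -3)
river cycle of g (length 2): (-3, 3, 3), (3, 3, -3)
cycles coincide ⇒ equivalent

yes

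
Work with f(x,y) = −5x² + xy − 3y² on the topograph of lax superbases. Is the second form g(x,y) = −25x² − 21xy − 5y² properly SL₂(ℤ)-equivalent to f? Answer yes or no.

D₁ = -59, D₂ = -59
f is negative-definite; reduce −f:
−f: flip: (5,-1,3)→(3,1,5)
−f: reduced (well bottom): (3,1,5) with a≤c, −a<b≤a
flip sign back: reduced form of f is (-3,-1,-5)
g is negative-definite; reduce −g:
−g: flip: (25,21,5)→(5,-21,25)
−g: translate: b→-1 (≡-21 mod 10), so (5,-21,25)→(5,-1,3)
−g: flip: (5,-1,3)→(3,1,5)
−g: reduced (well bottom): (3,1,5) with a≤c, −a<b≤a
flip sign back: reduced form of g is (-3,-1,-5)
reduced forms (-3, -1, -5) vs (-3, -1, -5) ⇒ equivalent

yes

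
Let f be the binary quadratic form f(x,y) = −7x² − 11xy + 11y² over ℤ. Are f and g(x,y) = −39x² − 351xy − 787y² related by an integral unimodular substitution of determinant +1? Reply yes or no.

D₁ = 429, D₂ = 429
river cycle of f (length 6): (11, 11, -7), (-7, 17, 5), (5, 13, -13), (-13, 13, 5), (5, 17, -7), (-7, 11, 11)
river cycle of g (length 6): (-7, 17, 5), (5, 13, -13), (-13, 13, 5), (5, 17, -7), (-7, 11, 11), (11, 11, -7)
cycles coincide ⇒ equivalent

yes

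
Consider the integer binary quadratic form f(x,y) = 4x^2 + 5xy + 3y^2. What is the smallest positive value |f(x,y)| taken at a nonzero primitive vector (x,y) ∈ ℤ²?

translate: b→-3 (≡5 mod 8), so (4,5,3)→(4,-3,2)
flip: (4,-3,2)→(2,3,4)
translate: b→-1 (≡3 mod 4), so (2,3,4)→(2,-1,3)
reduced (well bottom): (2,-1,3) with a≤c, −a<b≤a
well minimum = a = 2

2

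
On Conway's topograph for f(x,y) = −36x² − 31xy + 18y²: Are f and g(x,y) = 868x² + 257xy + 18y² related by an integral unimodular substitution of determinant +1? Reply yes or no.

D₁ = 3553, D₂ = 3553
river cycle of f (length 38): (18, 31, -36), (-36, 41, 13), (13, 37, -42), (-42, 47, 8), (8, 49, -36), (-36, 23, 21), (21, 19, -38), (-38, 57, 2), (2, 59, -9), (-9, 49, 32), … (28 more)
river cycle of g (length 38): (18, 31, -36), (-36, 41, 13), (13, 37, -42), (-42, 47, 8), (8, 49, -36), (-36, 23, 21), (21, 19, -38), (-38, 57, 2), (2, 59, -9), (-9, 49, 32), … (28 more)
cycles coincide ⇒ equivalent

yes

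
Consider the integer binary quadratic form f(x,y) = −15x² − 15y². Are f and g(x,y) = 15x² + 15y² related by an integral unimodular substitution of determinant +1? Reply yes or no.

D₁ = -900, D₂ = -900
f is negative-definite; reduce −f:
−f: reduced (well bottom): (15,0,15) with a≤c, −a<b≤a
flip sign back: reduced form of f is (-15,0,-15)
g: reduced (well bottom): (15,0,15) with a≤c, −a<b≤a
reduced forms (-15, 0, -15) vs (15, 0, 15) ⇒ inequivalent

no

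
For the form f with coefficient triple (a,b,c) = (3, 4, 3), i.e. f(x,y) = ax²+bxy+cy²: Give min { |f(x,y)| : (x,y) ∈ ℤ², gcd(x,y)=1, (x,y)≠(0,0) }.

translate: b→-2 (≡4 mod 6), so (3,4,3)→(3,-2,2)
flip: (3,-2,2)→(2,2,3)
reduced (well bottom): (2,2,3) with a≤c, −a<b≤a
well minimum = a = 2

2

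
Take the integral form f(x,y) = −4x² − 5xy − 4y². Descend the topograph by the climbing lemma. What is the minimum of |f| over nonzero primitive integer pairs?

translate: b→-3 (≡5 mod 8), so (4,5,4)→(4,-3,3)
flip: (4,-3,3)→(3,3,4)
reduced (well bottom): (3,3,4) with a≤c, −a<b≤a
well minimum |f| = |-3| = 3 (negative-definite)

3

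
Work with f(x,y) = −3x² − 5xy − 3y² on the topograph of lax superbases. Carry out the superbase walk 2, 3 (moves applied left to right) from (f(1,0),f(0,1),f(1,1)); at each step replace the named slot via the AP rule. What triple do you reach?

start (-3,-3,-11) = (f(1,0),f(0,1),f(1,1))
replace slot 2: 2·((-3)+(-11)) − (-3) = -25 → (-3,-25,-11)
replace slot 3: 2·((-3)+(-25)) − (-11) = -45 → (-3,-25,-45)

-3,-25,-45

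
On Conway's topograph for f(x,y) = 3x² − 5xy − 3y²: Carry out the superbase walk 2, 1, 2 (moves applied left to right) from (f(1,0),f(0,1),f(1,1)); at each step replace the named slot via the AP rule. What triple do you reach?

start (3,-3,-5) = (f(1,0),f(0,1),f(1,1))
replace slot 2: 2·(3+(-5)) − (-3) = -1 → (3,-1,-5)
replace slot 1: 2·((-1)+(-5)) − 3 = -15 → (-15,-1,-5)
replace slot 2: 2·((-15)+(-5)) − (-1) = -39 → (-15,-39,-5)

-15,-39,-5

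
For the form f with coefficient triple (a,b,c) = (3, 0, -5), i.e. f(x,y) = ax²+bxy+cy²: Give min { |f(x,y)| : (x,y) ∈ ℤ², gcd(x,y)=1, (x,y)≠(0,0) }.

descent: ρ → (-5,0,3)
descent: ρ → (3,6,-2)  [lands on river]
river: ρ → (-2,6,3)
closes: descent 2, river 2
min |a| on river = 2

2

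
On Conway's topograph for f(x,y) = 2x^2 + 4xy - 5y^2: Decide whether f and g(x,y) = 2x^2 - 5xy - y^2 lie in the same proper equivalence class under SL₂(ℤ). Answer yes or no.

D₁ = 56, D₂ = 33
discriminants differ ⇒ not SL₂(ℤ)-equivalent

no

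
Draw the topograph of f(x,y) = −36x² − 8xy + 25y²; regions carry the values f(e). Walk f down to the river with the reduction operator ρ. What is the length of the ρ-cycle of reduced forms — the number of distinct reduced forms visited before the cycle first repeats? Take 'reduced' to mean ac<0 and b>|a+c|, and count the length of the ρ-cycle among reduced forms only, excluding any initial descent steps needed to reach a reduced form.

D = 3664, ⌊√D⌋ = 60
descent: ρ → (25,58,-3)  [lands on river]
river: ρ → (-3,56,44)
river: ρ → (44,32,-15)
river: ρ → (-15,58,5)
river: ρ → (5,52,-48)
river: ρ → (-48,44,9)
river: ρ → (9,46,-43)
river: ρ → (-43,40,12)
river: ρ → (12,56,-11)
river: ρ → (-11,54,17)
river: ρ → (17,48,-20)
river: ρ → (-20,32,33)
river: ρ → (33,34,-19)
river: ρ → (-19,42,25)
ρ-cycle length = 14 (tail of 1 descent step not counted)

14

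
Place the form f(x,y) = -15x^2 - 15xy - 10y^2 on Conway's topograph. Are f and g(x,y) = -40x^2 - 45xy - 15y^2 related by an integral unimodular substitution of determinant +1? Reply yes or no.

D₁ = -375, D₂ = -375
f is negative-definite; reduce −f:
−f: flip: (15,15,10)→(10,-15,15)
−f: translate: b→5 (≡-15 mod 20), so (10,-15,15)→(10,5,10)
−f: reduced (well bottom): (10,5,10) with a≤c, −a<b≤a
flip sign back: reduced form of f is (-10,-5,-10)
g is negative-definite; reduce −g:
−g: translate: b→-35 (≡45 mod 80), so (40,45,15)→(40,-35,10)
−g: flip: (40,-35,10)→(10,35,40)
−g: translate: b→-5 (≡35 mod 20), so (10,35,40)→(10,-5,10)
−g: flip: (10,-5,10)→(10,5,10)
−g: reduced (well bottom): (10,5,10) with a≤c, −a<b≤a
flip sign back: reduced form of g is (-10,-5,-10)
reduced forms (-10, -5, -10) vs (-10, -5, -10) ⇒ equivalent

yes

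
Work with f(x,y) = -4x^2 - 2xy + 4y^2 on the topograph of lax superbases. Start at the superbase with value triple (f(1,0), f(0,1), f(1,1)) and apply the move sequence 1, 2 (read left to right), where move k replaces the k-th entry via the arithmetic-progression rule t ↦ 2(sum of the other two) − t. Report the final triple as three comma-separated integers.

start (-4,4,-2) = (f(1,0),f(0,1),f(1,1))
replace slot 1: 2·(4+(-2)) − (-4) = 8 → (8,4,-2)
replace slot 2: 2·(8+(-2)) − 4 = 8 → (8,8,-2)

8,8,-2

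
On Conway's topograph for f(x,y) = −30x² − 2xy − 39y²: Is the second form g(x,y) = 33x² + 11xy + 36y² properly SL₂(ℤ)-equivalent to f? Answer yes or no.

D₁ = -4676, D₂ = -4631
discriminants differ ⇒ not SL₂(ℤ)-equivalent

no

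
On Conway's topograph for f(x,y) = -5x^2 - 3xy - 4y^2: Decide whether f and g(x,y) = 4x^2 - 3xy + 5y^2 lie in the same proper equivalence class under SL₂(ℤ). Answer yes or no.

D₁ = -71, D₂ = -71
f is negative-definite; reduce −f:
−f: flip: (5,3,4)→(4,-3,5)
−f: reduced (well bottom): (4,-3,5) with a≤c, −a<b≤a
flip sign back: reduced form of f is (-4,3,-5)
g: reduced (well bottom): (4,-3,5) with a≤c, −a<b≤a
reduced forms (-4, 3, -5) vs (4, -3, 5) ⇒ inequivalent

no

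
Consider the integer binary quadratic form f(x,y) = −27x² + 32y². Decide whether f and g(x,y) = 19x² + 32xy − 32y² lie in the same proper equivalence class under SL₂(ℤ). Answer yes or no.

D₁ = 3456, D₂ = 3456
river cycle of f (length 14): (-27, 54, 5), (5, 56, -16), (-16, 40, 29), (29, 18, -27), (-27, 36, 20), (20, 44, -19), (-19, 32, 32), (32, 32, -19), (-19, 44, 20), (20, 36, -27), … (4 more)
river cycle of g (length 14): (-32, 32, 19), (19, 44, -20), (-20, 36, 27), (27, 18, -29), (-29, 40, 16), (16, 56, -5), (-5, 54, 27), (27, 54, -5), (-5, 56, 16), (16, 40, -29), … (4 more)
cycles differ ⇒ inequivalent

no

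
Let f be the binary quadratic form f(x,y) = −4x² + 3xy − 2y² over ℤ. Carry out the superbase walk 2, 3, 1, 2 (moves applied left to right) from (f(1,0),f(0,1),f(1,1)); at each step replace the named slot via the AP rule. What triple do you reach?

start (-4,-2,-3) = (f(1,0),f(0,1),f(1,1))
replace slot 2: 2·((-4)+(-3)) − (-2) = -12 → (-4,-12,-3)
replace slot 3: 2·((-4)+(-12)) − (-3) = -29 → (-4,-12,-29)
replace slot 1: 2·((-12)+(-29)) − (-4) = -78 → (-78,-12,-29)
replace slot 2: 2·((-78)+(-29)) − (-12) = -202 → (-78,-202,-29)

-78,-202,-29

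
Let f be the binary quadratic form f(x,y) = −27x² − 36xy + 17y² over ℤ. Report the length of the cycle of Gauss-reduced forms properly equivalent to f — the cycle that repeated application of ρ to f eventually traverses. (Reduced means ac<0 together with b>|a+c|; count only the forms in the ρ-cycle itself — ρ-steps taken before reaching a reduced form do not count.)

D = 3132, ⌊√D⌋ = 55
descent: ρ → (17,36,-27)  [lands on river]
river: ρ → (-27,18,26)
river: ρ → (26,34,-19)
river: ρ → (-19,42,18)
river: ρ → (18,30,-31)
river: ρ → (-31,32,17)
ρ-cycle length = 6 (tail of 1 descent step not counted)

6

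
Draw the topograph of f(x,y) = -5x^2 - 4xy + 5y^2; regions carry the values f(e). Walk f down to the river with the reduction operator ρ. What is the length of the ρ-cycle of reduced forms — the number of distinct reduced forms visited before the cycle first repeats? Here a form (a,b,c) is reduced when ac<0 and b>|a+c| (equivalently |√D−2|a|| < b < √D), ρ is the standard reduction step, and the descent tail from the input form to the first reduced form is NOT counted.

D = 116, ⌊√D⌋ = 10
descent: ρ → (5,4,-5)  [lands on river]
river: ρ → (-5,6,4)
river: ρ → (4,10,-1)
river: ρ → (-1,10,4)
river: ρ → (4,6,-5)
river: ρ → (-5,4,5)
river: ρ → (5,6,-4)
river: ρ → (-4,10,1)
river: ρ → (1,10,-4)
river: ρ → (-4,6,5)
ρ-cycle length = 10 (tail of 1 descent step not counted)

10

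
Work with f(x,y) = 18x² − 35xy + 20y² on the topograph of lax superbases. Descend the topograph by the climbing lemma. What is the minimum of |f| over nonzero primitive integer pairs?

translate: b→1 (≡-35 mod 36), so (18,-35,20)→(18,1,3)
flip: (18,1,3)→(3,-1,18)
reduced (well bottom): (3,-1,18) with a≤c, −a<b≤a
well minimum = a = 3

3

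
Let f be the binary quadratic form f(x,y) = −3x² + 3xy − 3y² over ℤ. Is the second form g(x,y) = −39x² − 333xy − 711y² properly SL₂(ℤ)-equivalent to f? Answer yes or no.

D₁ = -27, D₂ = -27
f is negative-definite; reduce −f:
−f: translate: b→3 (≡-3 mod 6), so (3,-3,3)→(3,3,3)
−f: reduced (well bottom): (3,3,3) with a≤c, −a<b≤a
flip sign back: reduced form of f is (-3,-3,-3)
g is negative-definite; reduce −g:
−g: translate: b→21 (≡333 mod 78), so (39,333,711)→(39,21,3)
−g: flip: (39,21,3)→(3,-21,39)
−g: translate: b→3 (≡-21 mod 6), so (3,-21,39)→(3,3,3)
−g: reduced (well bottom): (3,3,3) with a≤c, −a<b≤a
flip sign back: reduced form of g is (-3,-3,-3)
reduced forms (-3, -3, -3) vs (-3, -3, -3) ⇒ equivalent

yes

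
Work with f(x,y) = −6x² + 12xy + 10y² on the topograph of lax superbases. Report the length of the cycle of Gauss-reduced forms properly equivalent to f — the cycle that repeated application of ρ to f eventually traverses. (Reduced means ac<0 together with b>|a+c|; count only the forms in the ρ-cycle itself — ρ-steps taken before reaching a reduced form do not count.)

D = 384, ⌊√D⌋ = 19
river: ρ → (10,8,-8)
river: ρ → (-8,8,10)
river: ρ → (10,12,-6)
river: ρ → (-6,12,10)
ρ-cycle length = 4 (tail of 0 descent steps not counted)

4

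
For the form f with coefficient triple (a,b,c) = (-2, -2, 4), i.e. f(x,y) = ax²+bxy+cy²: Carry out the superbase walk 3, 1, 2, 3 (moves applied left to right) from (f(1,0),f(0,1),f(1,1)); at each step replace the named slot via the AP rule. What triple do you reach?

start (-2,4,0) = (f(1,0),f(0,1),f(1,1))
replace slot 3: 2·((-2)+4) − 0 = 4 → (-2,4,4)
replace slot 1: 2·(4+4) − (-2) = 18 → (18,4,4)
replace slot 2: 2·(18+4) − 4 = 40 → (18,40,4)
replace slot 3: 2·(18+40) − 4 = 112 → (18,40,112)

18,40,112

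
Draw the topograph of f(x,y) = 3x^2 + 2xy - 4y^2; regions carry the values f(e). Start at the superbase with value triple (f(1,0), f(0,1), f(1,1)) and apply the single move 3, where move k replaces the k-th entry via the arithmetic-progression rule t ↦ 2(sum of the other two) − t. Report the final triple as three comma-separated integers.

start (3,-4,1) = (f(1,0),f(0,1),f(1,1))
replace slot 3: 2·(3+(-4)) − 1 = -3 → (3,-4,-3)

3,-4,-3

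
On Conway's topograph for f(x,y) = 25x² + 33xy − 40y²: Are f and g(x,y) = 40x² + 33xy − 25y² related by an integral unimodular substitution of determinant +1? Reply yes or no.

D₁ = 5089, D₂ = 5089
river cycle of f (length 32): (-40, 47, 18), (18, 61, -19), (-19, 53, 30), (30, 67, -5), (-5, 63, 56), (56, 49, -12), (-12, 71, 1), (1, 71, -12), (-12, 49, 56), (56, 63, -5), … (22 more)
river cycle of g (length 32): (-25, 67, 6), (6, 65, -36), (-36, 7, 35), (35, 63, -8), (-8, 65, 27), (27, 43, -30), (-30, 17, 40), (40, 63, -7), (-7, 63, 40), (40, 17, -30), … (22 more)
cycles differ ⇒ inequivalent

no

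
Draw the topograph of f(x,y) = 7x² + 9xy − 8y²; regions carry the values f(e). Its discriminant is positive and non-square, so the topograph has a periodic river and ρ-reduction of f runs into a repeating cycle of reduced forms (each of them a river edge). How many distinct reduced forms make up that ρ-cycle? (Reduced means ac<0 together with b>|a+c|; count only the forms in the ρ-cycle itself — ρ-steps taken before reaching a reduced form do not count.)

D = 305, ⌊√D⌋ = 17
river: ρ → (-8,7,8)
river: ρ → (8,9,-7)
river: ρ → (-7,5,10)
river: ρ → (10,15,-2)
river: ρ → (-2,17,2)
river: ρ → (2,15,-10)
river: ρ → (-10,5,7)
river: ρ → (7,9,-8)
ρ-cycle length = 8 (tail of 0 descent steps not counted)

8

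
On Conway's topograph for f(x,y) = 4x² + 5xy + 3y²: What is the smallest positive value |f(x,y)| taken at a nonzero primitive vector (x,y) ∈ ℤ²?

translate: b→-3 (≡5 mod 8), so (4,5,3)→(4,-3,2)
flip: (4,-3,2)→(2,3,4)
translate: b→-1 (≡3 mod 4), so (2,3,4)→(2,-1,3)
reduced (well bottom): (2,-1,3) with a≤c, −a<b≤a
well minimum = a = 2

2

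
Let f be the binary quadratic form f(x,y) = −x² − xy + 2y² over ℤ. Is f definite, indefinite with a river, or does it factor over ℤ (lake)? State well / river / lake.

D = b²−4ac = (-1)² − 4·(-1)·2 = 9
D = 3² is a perfect square ⇒ form factors over ℤ ⇒ lakes

lake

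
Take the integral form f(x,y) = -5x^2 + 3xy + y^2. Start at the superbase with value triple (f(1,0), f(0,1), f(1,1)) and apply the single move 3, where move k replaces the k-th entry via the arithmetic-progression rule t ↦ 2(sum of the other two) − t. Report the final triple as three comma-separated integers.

start (-5,1,-1) = (f(1,0),f(0,1),f(1,1))
replace slot 3: 2·((-5)+1) − (-1) = -7 → (-5,1,-7)

-5,1,-7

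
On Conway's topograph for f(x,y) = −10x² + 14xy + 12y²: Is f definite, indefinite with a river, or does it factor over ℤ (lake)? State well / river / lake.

D = b²−4ac = 14² − 4·(-10)·12 = 676
D = 26² is a perfect square ⇒ form factors over ℤ ⇒ lakes

lake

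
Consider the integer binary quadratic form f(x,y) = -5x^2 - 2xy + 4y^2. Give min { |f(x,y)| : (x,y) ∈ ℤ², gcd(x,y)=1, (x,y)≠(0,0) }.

descent: ρ → (4,2,-5)  [lands on river]
river: ρ → (-5,8,1)
river: ρ → (1,8,-5)
river: ρ → (-5,2,4)
river: ρ → (4,6,-3)
river: ρ → (-3,6,4)
closes: descent 1, river 6
min |a| on river = 1

1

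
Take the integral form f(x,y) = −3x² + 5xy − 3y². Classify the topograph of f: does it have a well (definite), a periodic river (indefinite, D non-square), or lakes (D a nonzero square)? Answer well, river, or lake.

D = b²−4ac = 5² − 4·(-3)·(-3) = -11
D < 0 ⇒ definite ⇒ every region one sign ⇒ single well

well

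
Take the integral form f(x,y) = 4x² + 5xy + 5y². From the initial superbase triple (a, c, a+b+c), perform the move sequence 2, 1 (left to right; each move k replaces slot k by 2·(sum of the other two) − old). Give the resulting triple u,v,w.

start (4,5,14) = (f(1,0),f(0,1),f(1,1))
replace slot 2: 2·(4+14) − 5 = 31 → (4,31,14)
replace slot 1: 2·(31+14) − 4 = 86 → (86,31,14)

86,31,14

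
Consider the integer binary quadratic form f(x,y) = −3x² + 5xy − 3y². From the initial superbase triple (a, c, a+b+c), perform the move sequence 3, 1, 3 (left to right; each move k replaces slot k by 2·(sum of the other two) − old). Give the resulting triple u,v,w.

start (-3,-3,-1) = (f(1,0),f(0,1),f(1,1))
replace slot 3: 2·((-3)+(-3)) − (-1) = -11 → (-3,-3,-11)
replace slot 1: 2·((-3)+(-11)) − (-3) = -25 → (-25,-3,-11)
replace slot 3: 2·((-25)+(-3)) − (-11) = -45 → (-25,-3,-45)

-25,-3,-45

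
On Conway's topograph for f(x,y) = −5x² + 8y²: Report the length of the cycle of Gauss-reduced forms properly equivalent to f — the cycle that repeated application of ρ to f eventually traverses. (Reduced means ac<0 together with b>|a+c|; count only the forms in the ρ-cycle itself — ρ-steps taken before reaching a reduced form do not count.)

D = 160, ⌊√D⌋ = 12
descent: ρ → (8,0,-5)
descent: ρ → (-5,10,3)  [lands on river]
river: ρ → (3,8,-8)
river: ρ → (-8,8,3)
river: ρ → (3,10,-5)
ρ-cycle length = 4 (tail of 2 descent steps not counted)

4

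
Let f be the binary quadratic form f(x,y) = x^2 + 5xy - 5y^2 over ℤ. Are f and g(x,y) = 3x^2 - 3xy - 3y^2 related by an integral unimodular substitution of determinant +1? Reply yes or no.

D₁ = 45, D₂ = 45
river cycle of f (length 2): (-5, 5, 1), (1, 5, -5)
river cycle of g (length 2): (-3, 3, 3), (3, 3, -3)
cycles differ ⇒ inequivalent

no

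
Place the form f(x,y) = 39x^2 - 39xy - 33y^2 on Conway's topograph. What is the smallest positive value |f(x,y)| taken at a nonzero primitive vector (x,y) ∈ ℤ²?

descent: ρ → (-33,39,39)  [lands on river]
river: ρ → (39,39,-33)
river: ρ → (-33,27,45)
river: ρ → (45,63,-15)
river: ρ → (-15,57,57)
river: ρ → (57,57,-15)
river: ρ → (-15,63,45)
river: ρ → (45,27,-33)
closes: descent 1, river 8
min |a| on river = 15

15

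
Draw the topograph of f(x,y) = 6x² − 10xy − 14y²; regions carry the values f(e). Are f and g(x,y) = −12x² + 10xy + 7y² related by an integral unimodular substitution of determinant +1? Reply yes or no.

D₁ = 436, D₂ = 436
river cycle of f (length 14): (-14, 10, 6), (6, 14, -10), (-10, 6, 10), (10, 14, -6), (-6, 10, 14), (14, 18, -2), (-2, 18, 14), (14, 10, -6), (-6, 14, 10), (10, 6, -10), … (4 more)
river cycle of g (length 30): (7, 18, -4), (-4, 14, 15), (15, 16, -3), (-3, 20, 3), (3, 16, -15), (-15, 14, 4), (4, 18, -7), (-7, 10, 12), (12, 14, -5), (-5, 16, 9), … (20 more)
cycles differ ⇒ inequivalent

no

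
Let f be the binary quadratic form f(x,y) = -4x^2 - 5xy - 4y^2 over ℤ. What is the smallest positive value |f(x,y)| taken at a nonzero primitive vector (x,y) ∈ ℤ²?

translate: b→-3 (≡5 mod 8), so (4,5,4)→(4,-3,3)
flip: (4,-3,3)→(3,3,4)
reduced (well bottom): (3,3,4) with a≤c, −a<b≤a
well minimum |f| = |-3| = 3 (negative-definite)

3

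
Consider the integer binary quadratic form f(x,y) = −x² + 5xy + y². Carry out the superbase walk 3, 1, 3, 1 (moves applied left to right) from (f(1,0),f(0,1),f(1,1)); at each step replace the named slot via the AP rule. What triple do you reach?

start (-1,1,5) = (f(1,0),f(0,1),f(1,1))
replace slot 3: 2·((-1)+1) − 5 = -5 → (-1,1,-5)
replace slot 1: 2·(1+(-5)) − (-1) = -7 → (-7,1,-5)
replace slot 3: 2·((-7)+1) − (-5) = -7 → (-7,1,-7)
replace slot 1: 2·(1+(-7)) − (-7) = -5 → (-5,1,-7)

-5,1,-7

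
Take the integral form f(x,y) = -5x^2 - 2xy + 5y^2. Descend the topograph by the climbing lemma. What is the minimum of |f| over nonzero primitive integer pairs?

descent: ρ → (5,2,-5)  [lands on river]
river: ρ → (-5,8,2)
river: ρ → (2,8,-5)
river: ρ → (-5,2,5)
river: ρ → (5,8,-2)
river: ρ → (-2,8,5)
closes: descent 1, river 6
min |a| on river = 2

2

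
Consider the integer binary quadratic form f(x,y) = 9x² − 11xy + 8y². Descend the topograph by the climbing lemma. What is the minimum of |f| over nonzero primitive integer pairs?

translate: b→7 (≡-11 mod 18), so (9,-11,8)→(9,7,6)
flip: (9,7,6)→(6,-7,9)
translate: b→5 (≡-7 mod 12), so (6,-7,9)→(6,5,8)
reduced (well bottom): (6,5,8) with a≤c, −a<b≤a
well minimum = a = 6

6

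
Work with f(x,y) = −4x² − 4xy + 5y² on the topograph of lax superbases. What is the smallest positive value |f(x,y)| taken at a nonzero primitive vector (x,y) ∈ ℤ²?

descent: ρ → (5,4,-4)  [lands on river]
river: ρ → (-4,4,5)
river: ρ → (5,6,-3)
river: ρ → (-3,6,5)
closes: descent 1, river 4
min |a| on river = 3

3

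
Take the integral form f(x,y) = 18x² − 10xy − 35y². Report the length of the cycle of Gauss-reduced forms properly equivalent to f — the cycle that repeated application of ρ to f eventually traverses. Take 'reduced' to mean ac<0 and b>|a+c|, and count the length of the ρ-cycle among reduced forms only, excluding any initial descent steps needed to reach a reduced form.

D = 2620, ⌊√D⌋ = 51
descent: ρ → (-35,10,18)
descent: ρ → (18,26,-27)  [lands on river]
river: ρ → (-27,28,17)
river: ρ → (17,40,-15)
river: ρ → (-15,50,2)
river: ρ → (2,50,-15)
river: ρ → (-15,40,17)
river: ρ → (17,28,-27)
river: ρ → (-27,26,18)
river: ρ → (18,46,-7)
river: ρ → (-7,38,42)
river: ρ → (42,46,-3)
river: ρ → (-3,50,10)
river: ρ → (10,50,-3)
river: ρ → (-3,46,42)
river: ρ → (42,38,-7)
river: ρ → (-7,46,18)
ρ-cycle length = 16 (tail of 2 descent steps not counted)

16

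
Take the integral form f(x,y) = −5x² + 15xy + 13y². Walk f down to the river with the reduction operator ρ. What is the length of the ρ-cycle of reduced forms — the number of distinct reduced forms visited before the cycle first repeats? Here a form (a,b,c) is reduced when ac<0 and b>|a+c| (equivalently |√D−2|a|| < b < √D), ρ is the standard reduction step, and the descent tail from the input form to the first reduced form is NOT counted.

D = 485, ⌊√D⌋ = 22
river: ρ → (13,11,-7)
river: ρ → (-7,17,7)
river: ρ → (7,11,-13)
river: ρ → (-13,15,5)
river: ρ → (5,15,-13)
river: ρ → (-13,11,7)
river: ρ → (7,17,-7)
river: ρ → (-7,11,13)
river: ρ → (13,15,-5)
river: ρ → (-5,15,13)
ρ-cycle length = 10 (tail of 0 descent steps not counted)

10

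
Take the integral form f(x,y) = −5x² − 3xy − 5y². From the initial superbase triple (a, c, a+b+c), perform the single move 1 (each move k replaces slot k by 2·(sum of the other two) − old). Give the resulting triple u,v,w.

start (-5,-5,-13) = (f(1,0),f(0,1),f(1,1))
replace slot 1: 2·((-5)+(-13)) − (-5) = -31 → (-31,-5,-13)

-31,-5,-13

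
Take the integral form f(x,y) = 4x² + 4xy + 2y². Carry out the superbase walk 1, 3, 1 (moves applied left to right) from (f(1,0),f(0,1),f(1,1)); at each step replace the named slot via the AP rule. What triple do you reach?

start (4,2,10) = (f(1,0),f(0,1),f(1,1))
replace slot 1: 2·(2+10) − 4 = 20 → (20,2,10)
replace slot 3: 2·(20+2) − 10 = 34 → (20,2,34)
replace slot 1: 2·(2+34) − 20 = 52 → (52,2,34)

52,2,34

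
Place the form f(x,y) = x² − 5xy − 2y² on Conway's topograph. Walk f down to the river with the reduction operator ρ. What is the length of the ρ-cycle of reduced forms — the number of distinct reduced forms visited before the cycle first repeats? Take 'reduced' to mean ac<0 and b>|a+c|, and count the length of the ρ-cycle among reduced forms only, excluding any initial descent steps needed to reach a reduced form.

D = 33, ⌊√D⌋ = 5
descent: ρ → (-2,5,1)  [lands on river]
river: ρ → (1,5,-2)
river: ρ → (-2,3,3)
river: ρ → (3,3,-2)
ρ-cycle length = 4 (tail of 1 descent step not counted)

4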